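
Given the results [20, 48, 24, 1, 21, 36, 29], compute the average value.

25.5714

Step 1: Sum all values: 20 + 48 + 24 + 1 + 21 + 36 + 29 = 179
Step 2: Count the number of values: n = 7
Step 3: Mean = sum / n = 179 / 7 = 25.5714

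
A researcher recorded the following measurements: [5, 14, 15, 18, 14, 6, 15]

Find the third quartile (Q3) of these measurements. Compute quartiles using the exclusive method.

15

Step 1: Sort the data: [5, 6, 14, 14, 15, 15, 18]
Step 2: n = 7
Step 3: Using the exclusive quartile method:
  Q1 = 6
  Q2 (median) = 14
  Q3 = 15
  IQR = Q3 - Q1 = 15 - 6 = 9
Step 4: Q3 = 15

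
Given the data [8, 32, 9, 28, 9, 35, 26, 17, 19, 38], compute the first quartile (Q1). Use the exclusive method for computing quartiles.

9

Step 1: Sort the data: [8, 9, 9, 17, 19, 26, 28, 32, 35, 38]
Step 2: n = 10
Step 3: Using the exclusive quartile method:
  Q1 = 9
  Q2 (median) = 22.5
  Q3 = 32.75
  IQR = Q3 - Q1 = 32.75 - 9 = 23.75
Step 4: Q1 = 9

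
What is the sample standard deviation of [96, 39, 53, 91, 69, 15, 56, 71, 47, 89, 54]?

24.4942

Step 1: Compute the mean: 61.8182
Step 2: Sum of squared deviations from the mean: 5999.6364
Step 3: Sample variance = 5999.6364 / 10 = 599.9636
Step 4: Standard deviation = sqrt(599.9636) = 24.4942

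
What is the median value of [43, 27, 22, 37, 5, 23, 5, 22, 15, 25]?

22.5

Step 1: Sort the data in ascending order: [5, 5, 15, 22, 22, 23, 25, 27, 37, 43]
Step 2: The number of values is n = 10.
Step 3: Since n is even, the median is the average of positions 5 and 6:
  Median = (22 + 23) / 2 = 22.5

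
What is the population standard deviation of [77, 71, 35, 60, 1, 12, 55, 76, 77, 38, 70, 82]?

25.9727

Step 1: Compute the mean: 54.5
Step 2: Sum of squared deviations from the mean: 8095
Step 3: Population variance = 8095 / 12 = 674.5833
Step 4: Standard deviation = sqrt(674.5833) = 25.9727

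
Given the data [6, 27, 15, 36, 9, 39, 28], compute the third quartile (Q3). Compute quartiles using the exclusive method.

36

Step 1: Sort the data: [6, 9, 15, 27, 28, 36, 39]
Step 2: n = 7
Step 3: Using the exclusive quartile method:
  Q1 = 9
  Q2 (median) = 27
  Q3 = 36
  IQR = Q3 - Q1 = 36 - 9 = 27
Step 4: Q3 = 36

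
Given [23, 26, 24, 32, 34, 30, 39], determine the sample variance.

33.5714

Step 1: Compute the mean: (23 + 26 + 24 + 32 + 34 + 30 + 39) / 7 = 29.7143
Step 2: Compute squared deviations from the mean:
  (23 - 29.7143)^2 = 45.0816
  (26 - 29.7143)^2 = 13.7959
  (24 - 29.7143)^2 = 32.6531
  (32 - 29.7143)^2 = 5.2245
  (34 - 29.7143)^2 = 18.3673
  (30 - 29.7143)^2 = 0.0816
  (39 - 29.7143)^2 = 86.2245
Step 3: Sum of squared deviations = 201.4286
Step 4: Sample variance = 201.4286 / 6 = 33.5714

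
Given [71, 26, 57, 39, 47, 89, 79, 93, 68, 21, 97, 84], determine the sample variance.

681.8409

Step 1: Compute the mean: (71 + 26 + 57 + 39 + 47 + 89 + 79 + 93 + 68 + 21 + 97 + 84) / 12 = 64.25
Step 2: Compute squared deviations from the mean:
  (71 - 64.25)^2 = 45.5625
  (26 - 64.25)^2 = 1463.0625
  (57 - 64.25)^2 = 52.5625
  (39 - 64.25)^2 = 637.5625
  (47 - 64.25)^2 = 297.5625
  (89 - 64.25)^2 = 612.5625
  (79 - 64.25)^2 = 217.5625
  (93 - 64.25)^2 = 826.5625
  (68 - 64.25)^2 = 14.0625
  (21 - 64.25)^2 = 1870.5625
  (97 - 64.25)^2 = 1072.5625
  (84 - 64.25)^2 = 390.0625
Step 3: Sum of squared deviations = 7500.25
Step 4: Sample variance = 7500.25 / 11 = 681.8409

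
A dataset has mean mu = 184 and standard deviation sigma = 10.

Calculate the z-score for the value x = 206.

2.2

Step 1: Recall the z-score formula: z = (x - mu) / sigma
Step 2: Substitute values: z = (206 - 184) / 10
Step 3: z = 22 / 10 = 2.2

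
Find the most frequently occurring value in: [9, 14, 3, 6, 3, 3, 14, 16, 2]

3

Step 1: Count the frequency of each value:
  2: appears 1 time(s)
  3: appears 3 time(s)
  6: appears 1 time(s)
  9: appears 1 time(s)
  14: appears 2 time(s)
  16: appears 1 time(s)
Step 2: The value 3 appears most frequently (3 times).
Step 3: Mode = 3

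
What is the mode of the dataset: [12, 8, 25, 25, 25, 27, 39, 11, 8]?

25

Step 1: Count the frequency of each value:
  8: appears 2 time(s)
  11: appears 1 time(s)
  12: appears 1 time(s)
  25: appears 3 time(s)
  27: appears 1 time(s)
  39: appears 1 time(s)
Step 2: The value 25 appears most frequently (3 times).
Step 3: Mode = 25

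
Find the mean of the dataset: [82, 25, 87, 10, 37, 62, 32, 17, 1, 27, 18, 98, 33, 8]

38.3571

Step 1: Sum all values: 82 + 25 + 87 + 10 + 37 + 62 + 32 + 17 + 1 + 27 + 18 + 98 + 33 + 8 = 537
Step 2: Count the number of values: n = 14
Step 3: Mean = sum / n = 537 / 14 = 38.3571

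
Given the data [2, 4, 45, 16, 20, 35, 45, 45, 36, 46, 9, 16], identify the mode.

45

Step 1: Count the frequency of each value:
  2: appears 1 time(s)
  4: appears 1 time(s)
  9: appears 1 time(s)
  16: appears 2 time(s)
  20: appears 1 time(s)
  35: appears 1 time(s)
  36: appears 1 time(s)
  45: appears 3 time(s)
  46: appears 1 time(s)
Step 2: The value 45 appears most frequently (3 times).
Step 3: Mode = 45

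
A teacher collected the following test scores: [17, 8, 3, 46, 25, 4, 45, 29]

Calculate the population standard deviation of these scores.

16.0813

Step 1: Compute the mean: 22.125
Step 2: Sum of squared deviations from the mean: 2068.875
Step 3: Population variance = 2068.875 / 8 = 258.6094
Step 4: Standard deviation = sqrt(258.6094) = 16.0813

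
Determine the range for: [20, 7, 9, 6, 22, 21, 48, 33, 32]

42

Step 1: Identify the maximum value: max = 48
Step 2: Identify the minimum value: min = 6
Step 3: Range = max - min = 48 - 6 = 42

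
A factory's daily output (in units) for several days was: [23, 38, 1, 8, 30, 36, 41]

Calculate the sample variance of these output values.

239.9048

Step 1: Compute the mean: (23 + 38 + 1 + 8 + 30 + 36 + 41) / 7 = 25.2857
Step 2: Compute squared deviations from the mean:
  (23 - 25.2857)^2 = 5.2245
  (38 - 25.2857)^2 = 161.6531
  (1 - 25.2857)^2 = 589.7959
  (8 - 25.2857)^2 = 298.7959
  (30 - 25.2857)^2 = 22.2245
  (36 - 25.2857)^2 = 114.7959
  (41 - 25.2857)^2 = 246.9388
Step 3: Sum of squared deviations = 1439.4286
Step 4: Sample variance = 1439.4286 / 6 = 239.9048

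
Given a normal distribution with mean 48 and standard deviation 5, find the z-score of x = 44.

-0.8

Step 1: Recall the z-score formula: z = (x - mu) / sigma
Step 2: Substitute values: z = (44 - 48) / 5
Step 3: z = -4 / 5 = -0.8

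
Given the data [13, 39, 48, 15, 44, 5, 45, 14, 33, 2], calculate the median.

24

Step 1: Sort the data in ascending order: [2, 5, 13, 14, 15, 33, 39, 44, 45, 48]
Step 2: The number of values is n = 10.
Step 3: Since n is even, the median is the average of positions 5 and 6:
  Median = (15 + 33) / 2 = 24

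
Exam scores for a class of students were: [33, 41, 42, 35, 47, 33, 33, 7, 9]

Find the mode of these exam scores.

33

Step 1: Count the frequency of each value:
  7: appears 1 time(s)
  9: appears 1 time(s)
  33: appears 3 time(s)
  35: appears 1 time(s)
  41: appears 1 time(s)
  42: appears 1 time(s)
  47: appears 1 time(s)
Step 2: The value 33 appears most frequently (3 times).
Step 3: Mode = 33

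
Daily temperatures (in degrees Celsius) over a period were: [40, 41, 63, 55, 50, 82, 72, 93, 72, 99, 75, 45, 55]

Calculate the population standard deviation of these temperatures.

18.5147

Step 1: Compute the mean: 64.7692
Step 2: Sum of squared deviations from the mean: 4456.3077
Step 3: Population variance = 4456.3077 / 13 = 342.7929
Step 4: Standard deviation = sqrt(342.7929) = 18.5147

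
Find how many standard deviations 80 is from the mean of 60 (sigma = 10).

2

Step 1: Recall the z-score formula: z = (x - mu) / sigma
Step 2: Substitute values: z = (80 - 60) / 10
Step 3: z = 20 / 10 = 2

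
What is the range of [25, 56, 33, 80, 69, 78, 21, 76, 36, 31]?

59

Step 1: Identify the maximum value: max = 80
Step 2: Identify the minimum value: min = 21
Step 3: Range = max - min = 80 - 21 = 59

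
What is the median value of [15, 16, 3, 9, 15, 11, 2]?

11

Step 1: Sort the data in ascending order: [2, 3, 9, 11, 15, 15, 16]
Step 2: The number of values is n = 7.
Step 3: Since n is odd, the median is the middle value at position 4: 11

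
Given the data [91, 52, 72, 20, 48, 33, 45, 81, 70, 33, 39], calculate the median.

48

Step 1: Sort the data in ascending order: [20, 33, 33, 39, 45, 48, 52, 70, 72, 81, 91]
Step 2: The number of values is n = 11.
Step 3: Since n is odd, the median is the middle value at position 6: 48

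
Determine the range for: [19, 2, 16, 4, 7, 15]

17

Step 1: Identify the maximum value: max = 19
Step 2: Identify the minimum value: min = 2
Step 3: Range = max - min = 19 - 2 = 17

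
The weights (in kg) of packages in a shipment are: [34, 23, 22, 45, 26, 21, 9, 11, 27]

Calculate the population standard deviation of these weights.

10.3363

Step 1: Compute the mean: 24.2222
Step 2: Sum of squared deviations from the mean: 961.5556
Step 3: Population variance = 961.5556 / 9 = 106.8395
Step 4: Standard deviation = sqrt(106.8395) = 10.3363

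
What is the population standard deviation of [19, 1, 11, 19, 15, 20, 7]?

6.6425

Step 1: Compute the mean: 13.1429
Step 2: Sum of squared deviations from the mean: 308.8571
Step 3: Population variance = 308.8571 / 7 = 44.1224
Step 4: Standard deviation = sqrt(44.1224) = 6.6425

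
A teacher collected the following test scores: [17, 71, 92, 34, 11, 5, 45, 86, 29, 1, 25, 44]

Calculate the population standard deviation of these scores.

29.2784

Step 1: Compute the mean: 38.3333
Step 2: Sum of squared deviations from the mean: 10286.6667
Step 3: Population variance = 10286.6667 / 12 = 857.2222
Step 4: Standard deviation = sqrt(857.2222) = 29.2784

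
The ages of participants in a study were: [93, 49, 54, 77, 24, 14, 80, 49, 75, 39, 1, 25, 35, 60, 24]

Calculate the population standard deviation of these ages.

25.907

Step 1: Compute the mean: 46.6
Step 2: Sum of squared deviations from the mean: 10067.6
Step 3: Population variance = 10067.6 / 15 = 671.1733
Step 4: Standard deviation = sqrt(671.1733) = 25.907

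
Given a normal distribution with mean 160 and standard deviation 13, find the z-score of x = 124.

-2.7692

Step 1: Recall the z-score formula: z = (x - mu) / sigma
Step 2: Substitute values: z = (124 - 160) / 13
Step 3: z = -36 / 13 = -2.7692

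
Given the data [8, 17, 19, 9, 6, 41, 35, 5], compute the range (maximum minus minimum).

36

Step 1: Identify the maximum value: max = 41
Step 2: Identify the minimum value: min = 5
Step 3: Range = max - min = 41 - 5 = 36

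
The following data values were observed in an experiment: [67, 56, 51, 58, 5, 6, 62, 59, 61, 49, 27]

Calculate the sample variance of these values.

500.8727

Step 1: Compute the mean: (67 + 56 + 51 + 58 + 5 + 6 + 62 + 59 + 61 + 49 + 27) / 11 = 45.5455
Step 2: Compute squared deviations from the mean:
  (67 - 45.5455)^2 = 460.2975
  (56 - 45.5455)^2 = 109.2975
  (51 - 45.5455)^2 = 29.7521
  (58 - 45.5455)^2 = 155.1157
  (5 - 45.5455)^2 = 1643.9339
  (6 - 45.5455)^2 = 1563.843
  (62 - 45.5455)^2 = 270.7521
  (59 - 45.5455)^2 = 181.0248
  (61 - 45.5455)^2 = 238.843
  (49 - 45.5455)^2 = 11.9339
  (27 - 45.5455)^2 = 343.9339
Step 3: Sum of squared deviations = 5008.7273
Step 4: Sample variance = 5008.7273 / 10 = 500.8727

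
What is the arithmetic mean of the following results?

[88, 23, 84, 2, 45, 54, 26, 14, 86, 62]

48.4

Step 1: Sum all values: 88 + 23 + 84 + 2 + 45 + 54 + 26 + 14 + 86 + 62 = 484
Step 2: Count the number of values: n = 10
Step 3: Mean = sum / n = 484 / 10 = 48.4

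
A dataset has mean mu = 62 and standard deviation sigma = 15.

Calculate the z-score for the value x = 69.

0.4667

Step 1: Recall the z-score formula: z = (x - mu) / sigma
Step 2: Substitute values: z = (69 - 62) / 15
Step 3: z = 7 / 15 = 0.4667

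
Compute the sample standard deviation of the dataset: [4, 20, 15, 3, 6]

7.5033

Step 1: Compute the mean: 9.6
Step 2: Sum of squared deviations from the mean: 225.2
Step 3: Sample variance = 225.2 / 4 = 56.3
Step 4: Standard deviation = sqrt(56.3) = 7.5033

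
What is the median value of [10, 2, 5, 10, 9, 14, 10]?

10

Step 1: Sort the data in ascending order: [2, 5, 9, 10, 10, 10, 14]
Step 2: The number of values is n = 7.
Step 3: Since n is odd, the median is the middle value at position 4: 10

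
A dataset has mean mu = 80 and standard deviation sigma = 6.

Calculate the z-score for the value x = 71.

-1.5

Step 1: Recall the z-score formula: z = (x - mu) / sigma
Step 2: Substitute values: z = (71 - 80) / 6
Step 3: z = -9 / 6 = -1.5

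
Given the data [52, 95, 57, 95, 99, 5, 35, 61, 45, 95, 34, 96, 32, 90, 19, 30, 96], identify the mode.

95

Step 1: Count the frequency of each value:
  5: appears 1 time(s)
  19: appears 1 time(s)
  30: appears 1 time(s)
  32: appears 1 time(s)
  34: appears 1 time(s)
  35: appears 1 time(s)
  45: appears 1 time(s)
  52: appears 1 time(s)
  57: appears 1 time(s)
  61: appears 1 time(s)
  90: appears 1 time(s)
  95: appears 3 time(s)
  96: appears 2 time(s)
  99: appears 1 time(s)
Step 2: The value 95 appears most frequently (3 times).
Step 3: Mode = 95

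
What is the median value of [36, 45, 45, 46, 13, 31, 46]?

45

Step 1: Sort the data in ascending order: [13, 31, 36, 45, 45, 46, 46]
Step 2: The number of values is n = 7.
Step 3: Since n is odd, the median is the middle value at position 4: 45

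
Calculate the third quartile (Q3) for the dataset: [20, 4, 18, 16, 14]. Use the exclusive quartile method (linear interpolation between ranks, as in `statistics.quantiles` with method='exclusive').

19

Step 1: Sort the data: [4, 14, 16, 18, 20]
Step 2: n = 5
Step 3: Using the exclusive quartile method:
  Q1 = 9
  Q2 (median) = 16
  Q3 = 19
  IQR = Q3 - Q1 = 19 - 9 = 10
Step 4: Q3 = 19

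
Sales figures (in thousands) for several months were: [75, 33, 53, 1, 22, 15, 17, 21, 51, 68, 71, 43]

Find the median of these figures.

38

Step 1: Sort the data in ascending order: [1, 15, 17, 21, 22, 33, 43, 51, 53, 68, 71, 75]
Step 2: The number of values is n = 12.
Step 3: Since n is even, the median is the average of positions 6 and 7:
  Median = (33 + 43) / 2 = 38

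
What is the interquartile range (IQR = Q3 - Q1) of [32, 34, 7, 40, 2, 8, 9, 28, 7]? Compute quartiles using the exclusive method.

26

Step 1: Sort the data: [2, 7, 7, 8, 9, 28, 32, 34, 40]
Step 2: n = 9
Step 3: Using the exclusive quartile method:
  Q1 = 7
  Q2 (median) = 9
  Q3 = 33
  IQR = Q3 - Q1 = 33 - 7 = 26
Step 4: IQR = 26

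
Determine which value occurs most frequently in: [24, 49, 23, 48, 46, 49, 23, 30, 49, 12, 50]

49

Step 1: Count the frequency of each value:
  12: appears 1 time(s)
  23: appears 2 time(s)
  24: appears 1 time(s)
  30: appears 1 time(s)
  46: appears 1 time(s)
  48: appears 1 time(s)
  49: appears 3 time(s)
  50: appears 1 time(s)
Step 2: The value 49 appears most frequently (3 times).
Step 3: Mode = 49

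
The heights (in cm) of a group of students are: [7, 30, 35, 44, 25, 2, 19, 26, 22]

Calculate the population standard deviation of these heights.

12.2927

Step 1: Compute the mean: 23.3333
Step 2: Sum of squared deviations from the mean: 1360
Step 3: Population variance = 1360 / 9 = 151.1111
Step 4: Standard deviation = sqrt(151.1111) = 12.2927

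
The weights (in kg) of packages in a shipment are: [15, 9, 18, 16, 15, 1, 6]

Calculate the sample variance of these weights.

38.9524

Step 1: Compute the mean: (15 + 9 + 18 + 16 + 15 + 1 + 6) / 7 = 11.4286
Step 2: Compute squared deviations from the mean:
  (15 - 11.4286)^2 = 12.7551
  (9 - 11.4286)^2 = 5.898
  (18 - 11.4286)^2 = 43.1837
  (16 - 11.4286)^2 = 20.898
  (15 - 11.4286)^2 = 12.7551
  (1 - 11.4286)^2 = 108.7551
  (6 - 11.4286)^2 = 29.4694
Step 3: Sum of squared deviations = 233.7143
Step 4: Sample variance = 233.7143 / 6 = 38.9524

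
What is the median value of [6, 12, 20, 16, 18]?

16

Step 1: Sort the data in ascending order: [6, 12, 16, 18, 20]
Step 2: The number of values is n = 5.
Step 3: Since n is odd, the median is the middle value at position 3: 16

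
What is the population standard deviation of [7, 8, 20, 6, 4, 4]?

5.4899

Step 1: Compute the mean: 8.1667
Step 2: Sum of squared deviations from the mean: 180.8333
Step 3: Population variance = 180.8333 / 6 = 30.1389
Step 4: Standard deviation = sqrt(30.1389) = 5.4899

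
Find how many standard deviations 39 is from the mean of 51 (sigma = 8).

-1.5

Step 1: Recall the z-score formula: z = (x - mu) / sigma
Step 2: Substitute values: z = (39 - 51) / 8
Step 3: z = -12 / 8 = -1.5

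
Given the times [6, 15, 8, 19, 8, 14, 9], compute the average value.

11.2857

Step 1: Sum all values: 6 + 15 + 8 + 19 + 8 + 14 + 9 = 79
Step 2: Count the number of values: n = 7
Step 3: Mean = sum / n = 79 / 7 = 11.2857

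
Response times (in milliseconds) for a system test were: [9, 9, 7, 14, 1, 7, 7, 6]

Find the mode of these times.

7

Step 1: Count the frequency of each value:
  1: appears 1 time(s)
  6: appears 1 time(s)
  7: appears 3 time(s)
  9: appears 2 time(s)
  14: appears 1 time(s)
Step 2: The value 7 appears most frequently (3 times).
Step 3: Mode = 7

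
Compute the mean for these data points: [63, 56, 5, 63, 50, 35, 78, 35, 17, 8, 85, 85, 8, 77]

47.5

Step 1: Sum all values: 63 + 56 + 5 + 63 + 50 + 35 + 78 + 35 + 17 + 8 + 85 + 85 + 8 + 77 = 665
Step 2: Count the number of values: n = 14
Step 3: Mean = sum / n = 665 / 14 = 47.5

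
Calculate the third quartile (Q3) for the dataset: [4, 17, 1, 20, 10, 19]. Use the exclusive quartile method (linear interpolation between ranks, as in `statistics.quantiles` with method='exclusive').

19.25

Step 1: Sort the data: [1, 4, 10, 17, 19, 20]
Step 2: n = 6
Step 3: Using the exclusive quartile method:
  Q1 = 3.25
  Q2 (median) = 13.5
  Q3 = 19.25
  IQR = Q3 - Q1 = 19.25 - 3.25 = 16
Step 4: Q3 = 19.25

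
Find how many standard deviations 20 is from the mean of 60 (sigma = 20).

-2

Step 1: Recall the z-score formula: z = (x - mu) / sigma
Step 2: Substitute values: z = (20 - 60) / 20
Step 3: z = -40 / 20 = -2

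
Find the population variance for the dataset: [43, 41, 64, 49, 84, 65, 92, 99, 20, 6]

831.21

Step 1: Compute the mean: (43 + 41 + 64 + 49 + 84 + 65 + 92 + 99 + 20 + 6) / 10 = 56.3
Step 2: Compute squared deviations from the mean:
  (43 - 56.3)^2 = 176.89
  (41 - 56.3)^2 = 234.09
  (64 - 56.3)^2 = 59.29
  (49 - 56.3)^2 = 53.29
  (84 - 56.3)^2 = 767.29
  (65 - 56.3)^2 = 75.69
  (92 - 56.3)^2 = 1274.49
  (99 - 56.3)^2 = 1823.29
  (20 - 56.3)^2 = 1317.69
  (6 - 56.3)^2 = 2530.09
Step 3: Sum of squared deviations = 8312.1
Step 4: Population variance = 8312.1 / 10 = 831.21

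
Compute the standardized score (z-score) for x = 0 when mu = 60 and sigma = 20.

-3

Step 1: Recall the z-score formula: z = (x - mu) / sigma
Step 2: Substitute values: z = (0 - 60) / 20
Step 3: z = -60 / 20 = -3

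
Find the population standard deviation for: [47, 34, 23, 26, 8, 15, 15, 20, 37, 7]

12.3272

Step 1: Compute the mean: 23.2
Step 2: Sum of squared deviations from the mean: 1519.6
Step 3: Population variance = 1519.6 / 10 = 151.96
Step 4: Standard deviation = sqrt(151.96) = 12.3272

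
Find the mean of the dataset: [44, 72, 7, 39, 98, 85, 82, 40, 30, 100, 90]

62.4545

Step 1: Sum all values: 44 + 72 + 7 + 39 + 98 + 85 + 82 + 40 + 30 + 100 + 90 = 687
Step 2: Count the number of values: n = 11
Step 3: Mean = sum / n = 687 / 11 = 62.4545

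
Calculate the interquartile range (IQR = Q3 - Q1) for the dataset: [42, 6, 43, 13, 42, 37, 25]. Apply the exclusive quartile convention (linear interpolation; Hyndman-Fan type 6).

29

Step 1: Sort the data: [6, 13, 25, 37, 42, 42, 43]
Step 2: n = 7
Step 3: Using the exclusive quartile method:
  Q1 = 13
  Q2 (median) = 37
  Q3 = 42
  IQR = Q3 - Q1 = 42 - 13 = 29
Step 4: IQR = 29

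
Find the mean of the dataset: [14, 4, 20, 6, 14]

11.6

Step 1: Sum all values: 14 + 4 + 20 + 6 + 14 = 58
Step 2: Count the number of values: n = 5
Step 3: Mean = sum / n = 58 / 5 = 11.6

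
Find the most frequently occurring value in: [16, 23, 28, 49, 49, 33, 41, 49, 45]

49

Step 1: Count the frequency of each value:
  16: appears 1 time(s)
  23: appears 1 time(s)
  28: appears 1 time(s)
  33: appears 1 time(s)
  41: appears 1 time(s)
  45: appears 1 time(s)
  49: appears 3 time(s)
Step 2: The value 49 appears most frequently (3 times).
Step 3: Mode = 49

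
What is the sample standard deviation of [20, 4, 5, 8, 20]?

7.9875

Step 1: Compute the mean: 11.4
Step 2: Sum of squared deviations from the mean: 255.2
Step 3: Sample variance = 255.2 / 4 = 63.8
Step 4: Standard deviation = sqrt(63.8) = 7.9875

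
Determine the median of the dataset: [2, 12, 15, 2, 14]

12

Step 1: Sort the data in ascending order: [2, 2, 12, 14, 15]
Step 2: The number of values is n = 5.
Step 3: Since n is odd, the median is the middle value at position 3: 12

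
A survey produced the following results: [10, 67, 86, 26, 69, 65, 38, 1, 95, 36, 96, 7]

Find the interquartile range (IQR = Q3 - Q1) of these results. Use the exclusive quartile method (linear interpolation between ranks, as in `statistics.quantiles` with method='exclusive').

67.75

Step 1: Sort the data: [1, 7, 10, 26, 36, 38, 65, 67, 69, 86, 95, 96]
Step 2: n = 12
Step 3: Using the exclusive quartile method:
  Q1 = 14
  Q2 (median) = 51.5
  Q3 = 81.75
  IQR = Q3 - Q1 = 81.75 - 14 = 67.75
Step 4: IQR = 67.75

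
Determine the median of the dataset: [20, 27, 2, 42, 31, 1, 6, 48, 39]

27

Step 1: Sort the data in ascending order: [1, 2, 6, 20, 27, 31, 39, 42, 48]
Step 2: The number of values is n = 9.
Step 3: Since n is odd, the median is the middle value at position 5: 27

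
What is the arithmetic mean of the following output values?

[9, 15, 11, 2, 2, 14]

8.8333

Step 1: Sum all values: 9 + 15 + 11 + 2 + 2 + 14 = 53
Step 2: Count the number of values: n = 6
Step 3: Mean = sum / n = 53 / 6 = 8.8333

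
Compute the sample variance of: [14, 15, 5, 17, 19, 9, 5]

32.3333

Step 1: Compute the mean: (14 + 15 + 5 + 17 + 19 + 9 + 5) / 7 = 12
Step 2: Compute squared deviations from the mean:
  (14 - 12)^2 = 4
  (15 - 12)^2 = 9
  (5 - 12)^2 = 49
  (17 - 12)^2 = 25
  (19 - 12)^2 = 49
  (9 - 12)^2 = 9
  (5 - 12)^2 = 49
Step 3: Sum of squared deviations = 194
Step 4: Sample variance = 194 / 6 = 32.3333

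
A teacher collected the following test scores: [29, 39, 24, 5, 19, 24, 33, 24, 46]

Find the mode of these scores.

24

Step 1: Count the frequency of each value:
  5: appears 1 time(s)
  19: appears 1 time(s)
  24: appears 3 time(s)
  29: appears 1 time(s)
  33: appears 1 time(s)
  39: appears 1 time(s)
  46: appears 1 time(s)
Step 2: The value 24 appears most frequently (3 times).
Step 3: Mode = 24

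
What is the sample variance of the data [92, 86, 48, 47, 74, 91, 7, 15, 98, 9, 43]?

1211.0727

Step 1: Compute the mean: (92 + 86 + 48 + 47 + 74 + 91 + 7 + 15 + 98 + 9 + 43) / 11 = 55.4545
Step 2: Compute squared deviations from the mean:
  (92 - 55.4545)^2 = 1335.5702
  (86 - 55.4545)^2 = 933.0248
  (48 - 55.4545)^2 = 55.5702
  (47 - 55.4545)^2 = 71.4793
  (74 - 55.4545)^2 = 343.9339
  (91 - 55.4545)^2 = 1263.4793
  (7 - 55.4545)^2 = 2347.843
  (15 - 55.4545)^2 = 1636.5702
  (98 - 55.4545)^2 = 1810.1157
  (9 - 55.4545)^2 = 2158.0248
  (43 - 55.4545)^2 = 155.1157
Step 3: Sum of squared deviations = 12110.7273
Step 4: Sample variance = 12110.7273 / 10 = 1211.0727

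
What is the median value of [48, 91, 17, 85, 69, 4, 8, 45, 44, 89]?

46.5

Step 1: Sort the data in ascending order: [4, 8, 17, 44, 45, 48, 69, 85, 89, 91]
Step 2: The number of values is n = 10.
Step 3: Since n is even, the median is the average of positions 5 and 6:
  Median = (45 + 48) / 2 = 46.5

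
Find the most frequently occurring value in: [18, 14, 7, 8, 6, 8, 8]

8

Step 1: Count the frequency of each value:
  6: appears 1 time(s)
  7: appears 1 time(s)
  8: appears 3 time(s)
  14: appears 1 time(s)
  18: appears 1 time(s)
Step 2: The value 8 appears most frequently (3 times).
Step 3: Mode = 8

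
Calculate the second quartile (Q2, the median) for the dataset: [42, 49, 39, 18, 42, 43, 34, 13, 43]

42

Step 1: Sort the data: [13, 18, 34, 39, 42, 42, 43, 43, 49]
Step 2: n = 9
Step 3: Q2 is the median. Since n is odd, it is the middle value at position 5: 42
Step 4: Q2 = 42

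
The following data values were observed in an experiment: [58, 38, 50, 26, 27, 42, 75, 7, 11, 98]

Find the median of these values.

40

Step 1: Sort the data in ascending order: [7, 11, 26, 27, 38, 42, 50, 58, 75, 98]
Step 2: The number of values is n = 10.
Step 3: Since n is even, the median is the average of positions 5 and 6:
  Median = (38 + 42) / 2 = 40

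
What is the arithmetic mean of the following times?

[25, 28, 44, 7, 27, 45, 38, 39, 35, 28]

31.6

Step 1: Sum all values: 25 + 28 + 44 + 7 + 27 + 45 + 38 + 39 + 35 + 28 = 316
Step 2: Count the number of values: n = 10
Step 3: Mean = sum / n = 316 / 10 = 31.6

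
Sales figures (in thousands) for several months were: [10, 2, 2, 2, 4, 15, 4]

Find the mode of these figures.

2

Step 1: Count the frequency of each value:
  2: appears 3 time(s)
  4: appears 2 time(s)
  10: appears 1 time(s)
  15: appears 1 time(s)
Step 2: The value 2 appears most frequently (3 times).
Step 3: Mode = 2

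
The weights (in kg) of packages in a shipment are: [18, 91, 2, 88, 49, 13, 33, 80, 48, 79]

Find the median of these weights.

48.5

Step 1: Sort the data in ascending order: [2, 13, 18, 33, 48, 49, 79, 80, 88, 91]
Step 2: The number of values is n = 10.
Step 3: Since n is even, the median is the average of positions 5 and 6:
  Median = (48 + 49) / 2 = 48.5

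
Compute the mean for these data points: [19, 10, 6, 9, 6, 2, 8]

8.5714

Step 1: Sum all values: 19 + 10 + 6 + 9 + 6 + 2 + 8 = 60
Step 2: Count the number of values: n = 7
Step 3: Mean = sum / n = 60 / 7 = 8.5714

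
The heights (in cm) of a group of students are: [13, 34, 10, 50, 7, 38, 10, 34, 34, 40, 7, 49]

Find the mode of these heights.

34

Step 1: Count the frequency of each value:
  7: appears 2 time(s)
  10: appears 2 time(s)
  13: appears 1 time(s)
  34: appears 3 time(s)
  38: appears 1 time(s)
  40: appears 1 time(s)
  49: appears 1 time(s)
  50: appears 1 time(s)
Step 2: The value 34 appears most frequently (3 times).
Step 3: Mode = 34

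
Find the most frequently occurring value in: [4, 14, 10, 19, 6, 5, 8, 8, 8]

8

Step 1: Count the frequency of each value:
  4: appears 1 time(s)
  5: appears 1 time(s)
  6: appears 1 time(s)
  8: appears 3 time(s)
  10: appears 1 time(s)
  14: appears 1 time(s)
  19: appears 1 time(s)
Step 2: The value 8 appears most frequently (3 times).
Step 3: Mode = 8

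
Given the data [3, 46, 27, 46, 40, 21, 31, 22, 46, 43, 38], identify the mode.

46

Step 1: Count the frequency of each value:
  3: appears 1 time(s)
  21: appears 1 time(s)
  22: appears 1 time(s)
  27: appears 1 time(s)
  31: appears 1 time(s)
  38: appears 1 time(s)
  40: appears 1 time(s)
  43: appears 1 time(s)
  46: appears 3 time(s)
Step 2: The value 46 appears most frequently (3 times).
Step 3: Mode = 46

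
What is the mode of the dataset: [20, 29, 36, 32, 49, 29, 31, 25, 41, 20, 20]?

20

Step 1: Count the frequency of each value:
  20: appears 3 time(s)
  25: appears 1 time(s)
  29: appears 2 time(s)
  31: appears 1 time(s)
  32: appears 1 time(s)
  36: appears 1 time(s)
  41: appears 1 time(s)
  49: appears 1 time(s)
Step 2: The value 20 appears most frequently (3 times).
Step 3: Mode = 20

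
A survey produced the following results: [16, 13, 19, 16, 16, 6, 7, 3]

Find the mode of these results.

16

Step 1: Count the frequency of each value:
  3: appears 1 time(s)
  6: appears 1 time(s)
  7: appears 1 time(s)
  13: appears 1 time(s)
  16: appears 3 time(s)
  19: appears 1 time(s)
Step 2: The value 16 appears most frequently (3 times).
Step 3: Mode = 16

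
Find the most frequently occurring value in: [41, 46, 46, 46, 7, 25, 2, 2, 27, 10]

46

Step 1: Count the frequency of each value:
  2: appears 2 time(s)
  7: appears 1 time(s)
  10: appears 1 time(s)
  25: appears 1 time(s)
  27: appears 1 time(s)
  41: appears 1 time(s)
  46: appears 3 time(s)
Step 2: The value 46 appears most frequently (3 times).
Step 3: Mode = 46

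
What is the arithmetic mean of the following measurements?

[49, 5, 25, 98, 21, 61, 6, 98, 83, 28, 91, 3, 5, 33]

43.2857

Step 1: Sum all values: 49 + 5 + 25 + 98 + 21 + 61 + 6 + 98 + 83 + 28 + 91 + 3 + 5 + 33 = 606
Step 2: Count the number of values: n = 14
Step 3: Mean = sum / n = 606 / 14 = 43.2857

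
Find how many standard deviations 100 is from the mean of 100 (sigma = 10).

0

Step 1: Recall the z-score formula: z = (x - mu) / sigma
Step 2: Substitute values: z = (100 - 100) / 10
Step 3: z = 0 / 10 = 0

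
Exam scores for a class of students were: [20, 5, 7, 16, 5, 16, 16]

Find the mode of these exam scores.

16

Step 1: Count the frequency of each value:
  5: appears 2 time(s)
  7: appears 1 time(s)
  16: appears 3 time(s)
  20: appears 1 time(s)
Step 2: The value 16 appears most frequently (3 times).
Step 3: Mode = 16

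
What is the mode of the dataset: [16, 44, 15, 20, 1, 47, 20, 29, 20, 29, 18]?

20

Step 1: Count the frequency of each value:
  1: appears 1 time(s)
  15: appears 1 time(s)
  16: appears 1 time(s)
  18: appears 1 time(s)
  20: appears 3 time(s)
  29: appears 2 time(s)
  44: appears 1 time(s)
  47: appears 1 time(s)
Step 2: The value 20 appears most frequently (3 times).
Step 3: Mode = 20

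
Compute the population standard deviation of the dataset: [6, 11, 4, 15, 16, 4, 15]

4.998

Step 1: Compute the mean: 10.1429
Step 2: Sum of squared deviations from the mean: 174.8571
Step 3: Population variance = 174.8571 / 7 = 24.9796
Step 4: Standard deviation = sqrt(24.9796) = 4.998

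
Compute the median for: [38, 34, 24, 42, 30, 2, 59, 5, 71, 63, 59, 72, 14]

38

Step 1: Sort the data in ascending order: [2, 5, 14, 24, 30, 34, 38, 42, 59, 59, 63, 71, 72]
Step 2: The number of values is n = 13.
Step 3: Since n is odd, the median is the middle value at position 7: 38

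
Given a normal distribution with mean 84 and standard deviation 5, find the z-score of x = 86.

0.4

Step 1: Recall the z-score formula: z = (x - mu) / sigma
Step 2: Substitute values: z = (86 - 84) / 5
Step 3: z = 2 / 5 = 0.4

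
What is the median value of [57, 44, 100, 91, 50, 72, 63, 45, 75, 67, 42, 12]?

60

Step 1: Sort the data in ascending order: [12, 42, 44, 45, 50, 57, 63, 67, 72, 75, 91, 100]
Step 2: The number of values is n = 12.
Step 3: Since n is even, the median is the average of positions 6 and 7:
  Median = (57 + 63) / 2 = 60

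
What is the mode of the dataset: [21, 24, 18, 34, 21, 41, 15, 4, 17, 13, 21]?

21

Step 1: Count the frequency of each value:
  4: appears 1 time(s)
  13: appears 1 time(s)
  15: appears 1 time(s)
  17: appears 1 time(s)
  18: appears 1 time(s)
  21: appears 3 time(s)
  24: appears 1 time(s)
  34: appears 1 time(s)
  41: appears 1 time(s)
Step 2: The value 21 appears most frequently (3 times).
Step 3: Mode = 21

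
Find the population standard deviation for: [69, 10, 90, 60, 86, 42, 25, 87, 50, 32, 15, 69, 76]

26.7679

Step 1: Compute the mean: 54.6923
Step 2: Sum of squared deviations from the mean: 9314.7692
Step 3: Population variance = 9314.7692 / 13 = 716.5207
Step 4: Standard deviation = sqrt(716.5207) = 26.7679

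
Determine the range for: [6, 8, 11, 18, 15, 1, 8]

17

Step 1: Identify the maximum value: max = 18
Step 2: Identify the minimum value: min = 1
Step 3: Range = max - min = 18 - 1 = 17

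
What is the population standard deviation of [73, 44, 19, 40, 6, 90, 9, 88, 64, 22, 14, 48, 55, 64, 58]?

26.637

Step 1: Compute the mean: 46.2667
Step 2: Sum of squared deviations from the mean: 10642.9333
Step 3: Population variance = 10642.9333 / 15 = 709.5289
Step 4: Standard deviation = sqrt(709.5289) = 26.637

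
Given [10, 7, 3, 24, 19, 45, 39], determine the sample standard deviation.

16.0935

Step 1: Compute the mean: 21
Step 2: Sum of squared deviations from the mean: 1554
Step 3: Sample variance = 1554 / 6 = 259
Step 4: Standard deviation = sqrt(259) = 16.0935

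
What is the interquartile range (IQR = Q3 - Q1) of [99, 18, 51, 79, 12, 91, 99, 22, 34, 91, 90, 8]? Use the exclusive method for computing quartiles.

72

Step 1: Sort the data: [8, 12, 18, 22, 34, 51, 79, 90, 91, 91, 99, 99]
Step 2: n = 12
Step 3: Using the exclusive quartile method:
  Q1 = 19
  Q2 (median) = 65
  Q3 = 91
  IQR = Q3 - Q1 = 91 - 19 = 72
Step 4: IQR = 72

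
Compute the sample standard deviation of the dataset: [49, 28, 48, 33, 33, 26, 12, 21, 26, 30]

11.2566

Step 1: Compute the mean: 30.6
Step 2: Sum of squared deviations from the mean: 1140.4
Step 3: Sample variance = 1140.4 / 9 = 126.7111
Step 4: Standard deviation = sqrt(126.7111) = 11.2566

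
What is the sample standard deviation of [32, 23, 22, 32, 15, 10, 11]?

9.16

Step 1: Compute the mean: 20.7143
Step 2: Sum of squared deviations from the mean: 503.4286
Step 3: Sample variance = 503.4286 / 6 = 83.9048
Step 4: Standard deviation = sqrt(83.9048) = 9.16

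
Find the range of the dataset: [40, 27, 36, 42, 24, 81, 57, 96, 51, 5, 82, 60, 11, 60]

91

Step 1: Identify the maximum value: max = 96
Step 2: Identify the minimum value: min = 5
Step 3: Range = max - min = 96 - 5 = 91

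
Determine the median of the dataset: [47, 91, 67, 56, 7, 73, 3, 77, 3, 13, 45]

47

Step 1: Sort the data in ascending order: [3, 3, 7, 13, 45, 47, 56, 67, 73, 77, 91]
Step 2: The number of values is n = 11.
Step 3: Since n is odd, the median is the middle value at position 6: 47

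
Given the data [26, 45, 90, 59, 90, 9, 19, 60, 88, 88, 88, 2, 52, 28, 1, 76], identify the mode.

88

Step 1: Count the frequency of each value:
  1: appears 1 time(s)
  2: appears 1 time(s)
  9: appears 1 time(s)
  19: appears 1 time(s)
  26: appears 1 time(s)
  28: appears 1 time(s)
  45: appears 1 time(s)
  52: appears 1 time(s)
  59: appears 1 time(s)
  60: appears 1 time(s)
  76: appears 1 time(s)
  88: appears 3 time(s)
  90: appears 2 time(s)
Step 2: The value 88 appears most frequently (3 times).
Step 3: Mode = 88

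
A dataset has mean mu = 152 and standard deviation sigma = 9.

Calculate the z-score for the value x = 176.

2.6667

Step 1: Recall the z-score formula: z = (x - mu) / sigma
Step 2: Substitute values: z = (176 - 152) / 9
Step 3: z = 24 / 9 = 2.6667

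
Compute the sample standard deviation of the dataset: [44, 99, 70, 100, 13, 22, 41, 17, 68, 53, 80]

30.9801

Step 1: Compute the mean: 55.1818
Step 2: Sum of squared deviations from the mean: 9597.6364
Step 3: Sample variance = 9597.6364 / 10 = 959.7636
Step 4: Standard deviation = sqrt(959.7636) = 30.9801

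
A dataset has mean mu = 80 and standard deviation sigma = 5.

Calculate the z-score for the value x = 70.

-2

Step 1: Recall the z-score formula: z = (x - mu) / sigma
Step 2: Substitute values: z = (70 - 80) / 5
Step 3: z = -10 / 5 = -2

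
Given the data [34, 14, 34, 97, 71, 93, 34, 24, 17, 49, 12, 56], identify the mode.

34

Step 1: Count the frequency of each value:
  12: appears 1 time(s)
  14: appears 1 time(s)
  17: appears 1 time(s)
  24: appears 1 time(s)
  34: appears 3 time(s)
  49: appears 1 time(s)
  56: appears 1 time(s)
  71: appears 1 time(s)
  93: appears 1 time(s)
  97: appears 1 time(s)
Step 2: The value 34 appears most frequently (3 times).
Step 3: Mode = 34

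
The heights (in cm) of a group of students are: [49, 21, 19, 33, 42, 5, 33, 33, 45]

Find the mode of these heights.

33

Step 1: Count the frequency of each value:
  5: appears 1 time(s)
  19: appears 1 time(s)
  21: appears 1 time(s)
  33: appears 3 time(s)
  42: appears 1 time(s)
  45: appears 1 time(s)
  49: appears 1 time(s)
Step 2: The value 33 appears most frequently (3 times).
Step 3: Mode = 33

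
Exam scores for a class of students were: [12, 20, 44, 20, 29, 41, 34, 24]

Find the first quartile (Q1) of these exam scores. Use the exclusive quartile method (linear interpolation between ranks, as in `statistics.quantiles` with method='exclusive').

20

Step 1: Sort the data: [12, 20, 20, 24, 29, 34, 41, 44]
Step 2: n = 8
Step 3: Using the exclusive quartile method:
  Q1 = 20
  Q2 (median) = 26.5
  Q3 = 39.25
  IQR = Q3 - Q1 = 39.25 - 20 = 19.25
Step 4: Q1 = 20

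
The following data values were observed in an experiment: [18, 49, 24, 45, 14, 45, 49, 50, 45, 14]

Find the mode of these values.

45

Step 1: Count the frequency of each value:
  14: appears 2 time(s)
  18: appears 1 time(s)
  24: appears 1 time(s)
  45: appears 3 time(s)
  49: appears 2 time(s)
  50: appears 1 time(s)
Step 2: The value 45 appears most frequently (3 times).
Step 3: Mode = 45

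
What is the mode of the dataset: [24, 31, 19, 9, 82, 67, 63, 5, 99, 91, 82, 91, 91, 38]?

91

Step 1: Count the frequency of each value:
  5: appears 1 time(s)
  9: appears 1 time(s)
  19: appears 1 time(s)
  24: appears 1 time(s)
  31: appears 1 time(s)
  38: appears 1 time(s)
  63: appears 1 time(s)
  67: appears 1 time(s)
  82: appears 2 time(s)
  91: appears 3 time(s)
  99: appears 1 time(s)
Step 2: The value 91 appears most frequently (3 times).
Step 3: Mode = 91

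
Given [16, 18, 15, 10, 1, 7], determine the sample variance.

41.3667

Step 1: Compute the mean: (16 + 18 + 15 + 10 + 1 + 7) / 6 = 11.1667
Step 2: Compute squared deviations from the mean:
  (16 - 11.1667)^2 = 23.3611
  (18 - 11.1667)^2 = 46.6944
  (15 - 11.1667)^2 = 14.6944
  (10 - 11.1667)^2 = 1.3611
  (1 - 11.1667)^2 = 103.3611
  (7 - 11.1667)^2 = 17.3611
Step 3: Sum of squared deviations = 206.8333
Step 4: Sample variance = 206.8333 / 5 = 41.3667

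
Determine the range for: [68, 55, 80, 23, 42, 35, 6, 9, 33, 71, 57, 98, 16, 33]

92

Step 1: Identify the maximum value: max = 98
Step 2: Identify the minimum value: min = 6
Step 3: Range = max - min = 98 - 6 = 92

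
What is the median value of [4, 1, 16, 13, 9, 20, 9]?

9

Step 1: Sort the data in ascending order: [1, 4, 9, 9, 13, 16, 20]
Step 2: The number of values is n = 7.
Step 3: Since n is odd, the median is the middle value at position 4: 9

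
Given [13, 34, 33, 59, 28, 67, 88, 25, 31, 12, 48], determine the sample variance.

550.5636

Step 1: Compute the mean: (13 + 34 + 33 + 59 + 28 + 67 + 88 + 25 + 31 + 12 + 48) / 11 = 39.8182
Step 2: Compute squared deviations from the mean:
  (13 - 39.8182)^2 = 719.2149
  (34 - 39.8182)^2 = 33.8512
  (33 - 39.8182)^2 = 46.4876
  (59 - 39.8182)^2 = 367.9421
  (28 - 39.8182)^2 = 139.6694
  (67 - 39.8182)^2 = 738.8512
  (88 - 39.8182)^2 = 2321.4876
  (25 - 39.8182)^2 = 219.5785
  (31 - 39.8182)^2 = 77.7603
  (12 - 39.8182)^2 = 773.8512
  (48 - 39.8182)^2 = 66.9421
Step 3: Sum of squared deviations = 5505.6364
Step 4: Sample variance = 5505.6364 / 10 = 550.5636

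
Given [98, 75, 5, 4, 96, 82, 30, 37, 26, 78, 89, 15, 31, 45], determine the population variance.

1090.1684

Step 1: Compute the mean: (98 + 75 + 5 + 4 + 96 + 82 + 30 + 37 + 26 + 78 + 89 + 15 + 31 + 45) / 14 = 50.7857
Step 2: Compute squared deviations from the mean:
  (98 - 50.7857)^2 = 2229.1888
  (75 - 50.7857)^2 = 586.3316
  (5 - 50.7857)^2 = 2096.3316
  (4 - 50.7857)^2 = 2188.9031
  (96 - 50.7857)^2 = 2044.3316
  (82 - 50.7857)^2 = 974.3316
  (30 - 50.7857)^2 = 432.0459
  (37 - 50.7857)^2 = 190.0459
  (26 - 50.7857)^2 = 614.3316
  (78 - 50.7857)^2 = 740.6173
  (89 - 50.7857)^2 = 1460.3316
  (15 - 50.7857)^2 = 1280.6173
  (31 - 50.7857)^2 = 391.4745
  (45 - 50.7857)^2 = 33.4745
Step 3: Sum of squared deviations = 15262.3571
Step 4: Population variance = 15262.3571 / 14 = 1090.1684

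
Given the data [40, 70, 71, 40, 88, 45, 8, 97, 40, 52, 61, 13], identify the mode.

40

Step 1: Count the frequency of each value:
  8: appears 1 time(s)
  13: appears 1 time(s)
  40: appears 3 time(s)
  45: appears 1 time(s)
  52: appears 1 time(s)
  61: appears 1 time(s)
  70: appears 1 time(s)
  71: appears 1 time(s)
  88: appears 1 time(s)
  97: appears 1 time(s)
Step 2: The value 40 appears most frequently (3 times).
Step 3: Mode = 40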